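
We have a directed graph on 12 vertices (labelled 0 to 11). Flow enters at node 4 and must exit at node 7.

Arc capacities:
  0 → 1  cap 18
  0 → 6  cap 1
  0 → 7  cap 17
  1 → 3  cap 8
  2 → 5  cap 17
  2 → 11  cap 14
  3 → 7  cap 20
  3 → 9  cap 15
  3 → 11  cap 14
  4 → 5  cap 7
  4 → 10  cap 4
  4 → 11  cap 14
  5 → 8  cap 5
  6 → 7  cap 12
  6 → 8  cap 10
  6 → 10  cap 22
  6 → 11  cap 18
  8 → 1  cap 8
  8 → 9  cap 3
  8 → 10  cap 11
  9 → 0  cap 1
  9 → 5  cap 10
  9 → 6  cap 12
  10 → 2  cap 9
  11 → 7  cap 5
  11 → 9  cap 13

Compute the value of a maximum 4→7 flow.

Maximum flow value: 23

augment #1: 4→11→7 bottleneck 5, total now 5
augment #2: 4→11→9→0→7 bottleneck 1, total now 6
augment #3: 4→11→9→6→7 bottleneck 8, total now 14
augment #4: 4→5→8→1→3→7 bottleneck 5, total now 19
augment #5: 4→10→2→11→9→6→7 bottleneck 4, total now 23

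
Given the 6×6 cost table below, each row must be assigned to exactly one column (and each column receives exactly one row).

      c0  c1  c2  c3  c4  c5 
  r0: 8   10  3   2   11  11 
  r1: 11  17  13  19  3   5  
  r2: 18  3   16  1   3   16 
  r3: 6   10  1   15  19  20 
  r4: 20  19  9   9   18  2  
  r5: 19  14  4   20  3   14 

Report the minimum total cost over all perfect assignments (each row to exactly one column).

optimal assignment: row0→col3 (cost 2), row1→col4 (cost 3), row2→col1 (cost 3), row3→col0 (cost 6), row4→col5 (cost 2), row5→col2 (cost 4)
total = 2 + 3 + 3 + 6 + 2 + 4 = 20

Minimum assignment cost: 20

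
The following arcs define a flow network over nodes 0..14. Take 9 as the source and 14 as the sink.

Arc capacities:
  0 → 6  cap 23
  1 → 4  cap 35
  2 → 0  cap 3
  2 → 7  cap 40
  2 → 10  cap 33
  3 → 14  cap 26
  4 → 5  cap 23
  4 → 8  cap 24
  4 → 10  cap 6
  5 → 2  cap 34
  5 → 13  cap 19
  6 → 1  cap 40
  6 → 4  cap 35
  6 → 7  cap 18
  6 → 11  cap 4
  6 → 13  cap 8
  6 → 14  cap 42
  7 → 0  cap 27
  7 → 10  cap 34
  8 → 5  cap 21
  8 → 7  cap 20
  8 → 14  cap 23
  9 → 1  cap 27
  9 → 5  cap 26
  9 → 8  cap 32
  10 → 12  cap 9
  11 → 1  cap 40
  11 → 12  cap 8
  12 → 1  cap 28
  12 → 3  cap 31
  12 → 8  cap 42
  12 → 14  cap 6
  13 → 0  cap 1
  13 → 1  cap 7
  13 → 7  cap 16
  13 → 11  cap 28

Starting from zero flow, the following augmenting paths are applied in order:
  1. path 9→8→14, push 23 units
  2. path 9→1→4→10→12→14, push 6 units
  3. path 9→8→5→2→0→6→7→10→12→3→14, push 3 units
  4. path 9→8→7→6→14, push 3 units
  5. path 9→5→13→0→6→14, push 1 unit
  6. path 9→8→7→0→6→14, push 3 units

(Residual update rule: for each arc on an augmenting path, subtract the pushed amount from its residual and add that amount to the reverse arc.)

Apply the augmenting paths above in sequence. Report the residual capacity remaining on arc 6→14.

after path 1 (9→8→14, push 23): res(6,14)=42
after path 2 (9→1→4→10→12→14, push 6): res(6,14)=42
after path 3 (9→8→5→2→0→6→7→10→12→3→14, push 3): res(6,14)=42
after path 4 (9→8→7→6→14, push 3): res(6,14)=39
after path 5 (9→5→13→0→6→14, push 1): res(6,14)=38
after path 6 (9→8→7→0→6→14, push 3): res(6,14)=35

Residual capacity of (6,14): 35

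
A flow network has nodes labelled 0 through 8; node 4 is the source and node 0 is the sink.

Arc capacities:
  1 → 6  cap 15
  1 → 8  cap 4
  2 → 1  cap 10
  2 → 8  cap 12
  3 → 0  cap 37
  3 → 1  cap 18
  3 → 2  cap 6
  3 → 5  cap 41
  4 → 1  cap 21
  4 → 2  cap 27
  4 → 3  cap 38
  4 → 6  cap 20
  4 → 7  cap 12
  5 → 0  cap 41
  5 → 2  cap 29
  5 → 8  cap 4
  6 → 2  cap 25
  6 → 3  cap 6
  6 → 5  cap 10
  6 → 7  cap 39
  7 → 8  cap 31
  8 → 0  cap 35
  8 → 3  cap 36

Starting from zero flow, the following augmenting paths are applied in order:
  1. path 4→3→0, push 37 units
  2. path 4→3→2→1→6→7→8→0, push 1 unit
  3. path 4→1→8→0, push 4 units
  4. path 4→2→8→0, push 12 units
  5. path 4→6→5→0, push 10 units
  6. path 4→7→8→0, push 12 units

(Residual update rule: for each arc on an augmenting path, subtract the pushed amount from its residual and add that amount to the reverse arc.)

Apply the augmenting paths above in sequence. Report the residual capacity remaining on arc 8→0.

Residual capacity of (8,0): 6

after path 1 (4→3→0, push 37): res(8,0)=35
after path 2 (4→3→2→1→6→7→8→0, push 1): res(8,0)=34
after path 3 (4→1→8→0, push 4): res(8,0)=30
after path 4 (4→2→8→0, push 12): res(8,0)=18
after path 5 (4→6→5→0, push 10): res(8,0)=18
after path 6 (4→7→8→0, push 12): res(8,0)=6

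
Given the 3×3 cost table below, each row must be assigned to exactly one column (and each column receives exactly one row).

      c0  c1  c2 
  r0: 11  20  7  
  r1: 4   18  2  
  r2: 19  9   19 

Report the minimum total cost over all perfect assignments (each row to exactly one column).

Minimum assignment cost: 20

optimal assignment: row0→col2 (cost 7), row1→col0 (cost 4), row2→col1 (cost 9)
total = 7 + 4 + 9 = 20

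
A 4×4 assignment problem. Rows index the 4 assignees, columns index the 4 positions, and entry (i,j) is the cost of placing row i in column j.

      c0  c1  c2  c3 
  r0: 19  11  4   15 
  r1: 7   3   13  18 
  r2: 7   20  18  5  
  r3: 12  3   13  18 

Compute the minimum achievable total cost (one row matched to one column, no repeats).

optimal assignment: row0→col2 (cost 4), row1→col0 (cost 7), row2→col3 (cost 5), row3→col1 (cost 3)
total = 4 + 7 + 5 + 3 = 19

Minimum assignment cost: 19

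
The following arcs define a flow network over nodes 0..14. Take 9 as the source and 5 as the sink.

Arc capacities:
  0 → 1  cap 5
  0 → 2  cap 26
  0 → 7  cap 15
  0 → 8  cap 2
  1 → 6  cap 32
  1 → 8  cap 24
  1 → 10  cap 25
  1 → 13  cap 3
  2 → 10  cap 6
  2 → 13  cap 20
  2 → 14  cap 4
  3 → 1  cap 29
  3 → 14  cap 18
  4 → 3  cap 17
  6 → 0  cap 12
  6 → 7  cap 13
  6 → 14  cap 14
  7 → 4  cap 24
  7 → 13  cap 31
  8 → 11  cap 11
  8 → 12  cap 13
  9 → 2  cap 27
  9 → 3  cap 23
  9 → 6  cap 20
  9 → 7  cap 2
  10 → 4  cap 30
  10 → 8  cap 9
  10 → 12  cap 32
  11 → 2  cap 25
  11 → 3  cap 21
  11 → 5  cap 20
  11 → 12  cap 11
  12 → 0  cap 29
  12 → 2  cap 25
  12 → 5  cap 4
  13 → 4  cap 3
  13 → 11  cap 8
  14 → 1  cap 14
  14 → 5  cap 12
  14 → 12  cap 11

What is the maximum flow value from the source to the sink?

Maximum flow value: 35

augment #1: 9→2→14→5 bottleneck 4, total now 4
augment #2: 9→3→14→5 bottleneck 8, total now 12
augment #3: 9→2→10→12→5 bottleneck 4, total now 16
augment #4: 9→2→13→11→5 bottleneck 8, total now 24
augment #5: 9→2→10→8→11→5 bottleneck 2, total now 26
augment #6: 9→3→1→8→11→5 bottleneck 9, total now 35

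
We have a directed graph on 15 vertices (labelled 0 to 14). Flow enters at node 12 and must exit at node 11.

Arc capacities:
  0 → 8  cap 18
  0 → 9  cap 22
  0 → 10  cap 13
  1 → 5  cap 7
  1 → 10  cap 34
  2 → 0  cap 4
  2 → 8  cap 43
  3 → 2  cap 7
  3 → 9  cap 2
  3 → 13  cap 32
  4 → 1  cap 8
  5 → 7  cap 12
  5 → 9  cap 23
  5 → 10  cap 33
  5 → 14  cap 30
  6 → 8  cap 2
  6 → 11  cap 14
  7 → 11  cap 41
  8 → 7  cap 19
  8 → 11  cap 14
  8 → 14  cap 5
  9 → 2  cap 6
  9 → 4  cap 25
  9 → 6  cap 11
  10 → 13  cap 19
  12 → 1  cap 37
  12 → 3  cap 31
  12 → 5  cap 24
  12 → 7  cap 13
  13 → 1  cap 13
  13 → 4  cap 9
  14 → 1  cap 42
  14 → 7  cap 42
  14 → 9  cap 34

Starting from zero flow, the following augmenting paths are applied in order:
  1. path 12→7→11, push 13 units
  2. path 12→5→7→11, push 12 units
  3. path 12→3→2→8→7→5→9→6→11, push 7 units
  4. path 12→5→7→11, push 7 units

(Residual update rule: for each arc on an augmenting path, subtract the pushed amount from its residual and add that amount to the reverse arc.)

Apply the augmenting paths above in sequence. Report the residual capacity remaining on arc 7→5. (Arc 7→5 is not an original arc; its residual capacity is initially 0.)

after path 1 (12→7→11, push 13): res(7,5)=0
after path 2 (12→5→7→11, push 12): res(7,5)=12
after path 3 (12→3→2→8→7→5→9→6→11, push 7): res(7,5)=5
after path 4 (12→5→7→11, push 7): res(7,5)=12

Residual capacity of (7,5): 12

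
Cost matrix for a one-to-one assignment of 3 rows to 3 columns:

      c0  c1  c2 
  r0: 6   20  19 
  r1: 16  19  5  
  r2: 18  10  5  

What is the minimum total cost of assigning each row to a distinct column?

optimal assignment: row0→col0 (cost 6), row1→col2 (cost 5), row2→col1 (cost 10)
total = 6 + 5 + 10 = 21

Minimum assignment cost: 21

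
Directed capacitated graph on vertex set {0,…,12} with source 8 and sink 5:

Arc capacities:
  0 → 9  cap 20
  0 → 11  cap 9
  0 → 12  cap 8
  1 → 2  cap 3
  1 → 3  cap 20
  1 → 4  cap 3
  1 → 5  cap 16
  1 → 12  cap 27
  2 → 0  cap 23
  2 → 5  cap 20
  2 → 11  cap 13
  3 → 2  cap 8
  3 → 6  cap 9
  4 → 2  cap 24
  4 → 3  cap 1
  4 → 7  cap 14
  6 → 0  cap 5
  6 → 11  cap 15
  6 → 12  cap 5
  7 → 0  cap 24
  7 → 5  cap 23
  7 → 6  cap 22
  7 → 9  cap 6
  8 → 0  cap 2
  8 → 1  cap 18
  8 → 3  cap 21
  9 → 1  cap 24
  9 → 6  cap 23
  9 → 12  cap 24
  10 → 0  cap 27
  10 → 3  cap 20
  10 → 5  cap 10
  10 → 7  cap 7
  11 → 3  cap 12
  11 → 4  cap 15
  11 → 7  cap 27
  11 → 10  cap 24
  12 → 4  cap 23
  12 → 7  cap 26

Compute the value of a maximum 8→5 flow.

Maximum flow value: 37

augment #1: 8→1→5 bottleneck 16, total now 16
augment #2: 8→1→2→5 bottleneck 2, total now 18
augment #3: 8→3→2→5 bottleneck 8, total now 26
augment #4: 8→0→11→7→5 bottleneck 2, total now 28
augment #5: 8→3→6→11→7→5 bottleneck 9, total now 37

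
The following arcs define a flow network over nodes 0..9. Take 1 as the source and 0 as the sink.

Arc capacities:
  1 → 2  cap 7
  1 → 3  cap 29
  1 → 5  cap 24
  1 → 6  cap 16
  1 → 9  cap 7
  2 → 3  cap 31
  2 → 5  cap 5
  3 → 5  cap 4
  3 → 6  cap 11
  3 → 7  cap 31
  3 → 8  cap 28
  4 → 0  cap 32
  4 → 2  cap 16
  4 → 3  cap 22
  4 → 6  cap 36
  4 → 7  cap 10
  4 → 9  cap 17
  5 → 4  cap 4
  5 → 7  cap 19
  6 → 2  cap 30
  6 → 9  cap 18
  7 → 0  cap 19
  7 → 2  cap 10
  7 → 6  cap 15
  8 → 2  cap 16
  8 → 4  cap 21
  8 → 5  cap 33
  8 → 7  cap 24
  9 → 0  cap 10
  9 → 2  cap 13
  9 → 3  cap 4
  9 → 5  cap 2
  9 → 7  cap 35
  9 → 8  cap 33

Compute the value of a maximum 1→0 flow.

augment #1: 1→9→0 bottleneck 7, total now 7
augment #2: 1→3→7→0 bottleneck 19, total now 26
augment #3: 1→5→4→0 bottleneck 4, total now 30
augment #4: 1→6→9→0 bottleneck 3, total now 33
augment #5: 1→3→8→4→0 bottleneck 10, total now 43
augment #6: 1→2→3→8→4→0 bottleneck 7, total now 50
augment #7: 1→6→9→8→4→0 bottleneck 4, total now 54

Maximum flow value: 54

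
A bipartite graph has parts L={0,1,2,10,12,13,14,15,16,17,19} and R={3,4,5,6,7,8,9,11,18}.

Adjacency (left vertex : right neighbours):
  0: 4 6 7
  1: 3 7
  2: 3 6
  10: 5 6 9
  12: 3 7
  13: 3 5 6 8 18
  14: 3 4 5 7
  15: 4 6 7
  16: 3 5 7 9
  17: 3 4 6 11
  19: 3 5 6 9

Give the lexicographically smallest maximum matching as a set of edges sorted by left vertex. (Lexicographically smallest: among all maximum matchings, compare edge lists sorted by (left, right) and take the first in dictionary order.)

Lex-smallest maximum matching: {(0,4), (1,3), (2,6), (10,5), (12,7), (13,8), (16,9), (17,11)}

|M| = 8 (so the lex-smallest maximum matching has 8 edges)
process left vertices in ascending order; for each, take the smallest-labelled available neighbour that still permits 8 edges overall, or leave it unmatched if none does
lex-smallest matching: {0-4, 1-3, 2-6, 10-5, 12-7, 13-8, 16-9, 17-11}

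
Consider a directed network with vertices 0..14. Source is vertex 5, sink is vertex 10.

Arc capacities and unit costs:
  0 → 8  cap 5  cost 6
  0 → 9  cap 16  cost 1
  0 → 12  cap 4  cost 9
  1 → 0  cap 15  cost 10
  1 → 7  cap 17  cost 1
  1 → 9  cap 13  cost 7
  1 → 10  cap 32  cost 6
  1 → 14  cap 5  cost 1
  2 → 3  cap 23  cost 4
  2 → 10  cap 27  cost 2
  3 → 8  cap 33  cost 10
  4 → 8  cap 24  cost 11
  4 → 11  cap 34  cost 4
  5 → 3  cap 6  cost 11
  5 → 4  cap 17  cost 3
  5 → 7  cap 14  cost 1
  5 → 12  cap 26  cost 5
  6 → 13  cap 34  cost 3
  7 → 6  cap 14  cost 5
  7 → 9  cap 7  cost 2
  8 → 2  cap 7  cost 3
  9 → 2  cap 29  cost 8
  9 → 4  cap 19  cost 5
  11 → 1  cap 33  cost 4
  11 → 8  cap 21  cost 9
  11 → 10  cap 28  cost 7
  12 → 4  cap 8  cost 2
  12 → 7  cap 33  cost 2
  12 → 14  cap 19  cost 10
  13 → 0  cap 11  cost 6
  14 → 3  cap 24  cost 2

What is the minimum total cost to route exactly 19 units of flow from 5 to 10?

shortest-cost path #1: 5→7→9→2→10 push 7 @ unit cost 13 (adds 91)
shortest-cost path #2: 5→4→11→10 push 12 @ unit cost 14 (adds 168)
total cost = 259

Minimum cost for 19 units: 259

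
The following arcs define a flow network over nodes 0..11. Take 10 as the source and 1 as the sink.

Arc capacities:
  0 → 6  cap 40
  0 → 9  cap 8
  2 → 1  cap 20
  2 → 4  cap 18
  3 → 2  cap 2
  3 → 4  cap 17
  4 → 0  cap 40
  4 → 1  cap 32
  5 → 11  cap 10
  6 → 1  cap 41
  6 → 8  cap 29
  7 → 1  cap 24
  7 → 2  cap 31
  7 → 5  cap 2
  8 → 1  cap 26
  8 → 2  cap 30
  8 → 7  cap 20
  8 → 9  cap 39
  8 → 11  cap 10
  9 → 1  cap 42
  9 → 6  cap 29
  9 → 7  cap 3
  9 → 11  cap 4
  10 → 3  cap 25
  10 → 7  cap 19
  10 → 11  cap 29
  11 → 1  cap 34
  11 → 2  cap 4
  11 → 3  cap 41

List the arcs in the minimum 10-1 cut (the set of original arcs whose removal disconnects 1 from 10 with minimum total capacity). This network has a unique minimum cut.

Min-cut arcs: {(3,2), (3,4), (10,7), (10,11)} (total capacity 67)

augment #1: 10→7→1 push 19
augment #2: 10→11→1 push 29
augment #3: 10→3→2→1 push 2
augment #4: 10→3→4→1 push 17
max flow = 67; residual-reachable set from 10 gives S-side
cut edges (S→T): {(3,2), (3,4), (10,7), (10,11)} total cap 67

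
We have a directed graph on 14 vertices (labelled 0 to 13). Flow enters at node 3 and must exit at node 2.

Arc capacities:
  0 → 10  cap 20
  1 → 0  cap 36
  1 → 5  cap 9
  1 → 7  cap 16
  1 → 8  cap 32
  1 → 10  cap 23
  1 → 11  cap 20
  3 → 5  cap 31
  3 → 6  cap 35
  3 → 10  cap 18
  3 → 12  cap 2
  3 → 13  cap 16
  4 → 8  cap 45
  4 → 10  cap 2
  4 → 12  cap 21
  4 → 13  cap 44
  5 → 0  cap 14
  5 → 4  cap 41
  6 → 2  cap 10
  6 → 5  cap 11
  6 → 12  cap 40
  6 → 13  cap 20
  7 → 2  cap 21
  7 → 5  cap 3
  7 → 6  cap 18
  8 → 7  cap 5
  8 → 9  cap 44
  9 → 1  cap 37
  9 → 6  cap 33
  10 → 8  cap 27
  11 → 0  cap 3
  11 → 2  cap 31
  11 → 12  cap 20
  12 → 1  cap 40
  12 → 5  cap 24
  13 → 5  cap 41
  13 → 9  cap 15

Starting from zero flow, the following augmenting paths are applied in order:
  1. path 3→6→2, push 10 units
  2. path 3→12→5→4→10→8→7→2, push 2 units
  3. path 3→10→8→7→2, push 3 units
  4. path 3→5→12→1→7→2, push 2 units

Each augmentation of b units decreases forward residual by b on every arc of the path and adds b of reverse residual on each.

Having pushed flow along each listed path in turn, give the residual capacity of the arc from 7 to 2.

Residual capacity of (7,2): 14

after path 1 (3→6→2, push 10): res(7,2)=21
after path 2 (3→12→5→4→10→8→7→2, push 2): res(7,2)=19
after path 3 (3→10→8→7→2, push 3): res(7,2)=16
after path 4 (3→5→12→1→7→2, push 2): res(7,2)=14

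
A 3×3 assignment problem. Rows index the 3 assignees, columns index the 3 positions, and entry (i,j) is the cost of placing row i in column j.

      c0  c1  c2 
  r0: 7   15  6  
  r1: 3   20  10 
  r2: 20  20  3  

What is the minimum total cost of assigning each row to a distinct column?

Minimum assignment cost: 21

optimal assignment: row0→col1 (cost 15), row1→col0 (cost 3), row2→col2 (cost 3)
total = 15 + 3 + 3 = 21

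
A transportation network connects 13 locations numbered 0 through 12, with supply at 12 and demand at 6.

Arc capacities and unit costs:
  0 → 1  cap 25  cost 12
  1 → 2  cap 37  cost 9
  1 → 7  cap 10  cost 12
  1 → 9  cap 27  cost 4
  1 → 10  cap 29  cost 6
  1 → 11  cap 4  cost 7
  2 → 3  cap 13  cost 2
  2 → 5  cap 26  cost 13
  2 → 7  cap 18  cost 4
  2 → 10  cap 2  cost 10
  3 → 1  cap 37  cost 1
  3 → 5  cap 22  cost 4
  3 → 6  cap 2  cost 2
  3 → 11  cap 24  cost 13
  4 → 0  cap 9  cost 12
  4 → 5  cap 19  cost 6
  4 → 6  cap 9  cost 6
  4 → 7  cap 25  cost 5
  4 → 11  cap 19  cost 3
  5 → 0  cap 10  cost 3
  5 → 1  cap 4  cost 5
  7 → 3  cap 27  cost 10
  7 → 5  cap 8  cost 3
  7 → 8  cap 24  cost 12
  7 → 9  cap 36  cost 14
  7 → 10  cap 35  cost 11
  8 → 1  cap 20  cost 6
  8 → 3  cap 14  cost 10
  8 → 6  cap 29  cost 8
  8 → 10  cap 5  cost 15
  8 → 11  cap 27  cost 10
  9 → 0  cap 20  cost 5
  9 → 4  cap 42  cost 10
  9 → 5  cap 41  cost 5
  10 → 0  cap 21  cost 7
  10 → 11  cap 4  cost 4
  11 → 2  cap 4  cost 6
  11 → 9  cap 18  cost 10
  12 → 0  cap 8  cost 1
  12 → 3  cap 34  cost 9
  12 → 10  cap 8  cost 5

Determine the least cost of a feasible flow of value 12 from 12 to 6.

shortest-cost path #1: 12→3→6 push 2 @ unit cost 11 (adds 22)
shortest-cost path #2: 12→3→1→9→4→6 push 9 @ unit cost 30 (adds 270)
shortest-cost path #3: 12→10→11→2→7→8→6 push 1 @ unit cost 39 (adds 39)
total cost = 331

Minimum cost for 12 units: 331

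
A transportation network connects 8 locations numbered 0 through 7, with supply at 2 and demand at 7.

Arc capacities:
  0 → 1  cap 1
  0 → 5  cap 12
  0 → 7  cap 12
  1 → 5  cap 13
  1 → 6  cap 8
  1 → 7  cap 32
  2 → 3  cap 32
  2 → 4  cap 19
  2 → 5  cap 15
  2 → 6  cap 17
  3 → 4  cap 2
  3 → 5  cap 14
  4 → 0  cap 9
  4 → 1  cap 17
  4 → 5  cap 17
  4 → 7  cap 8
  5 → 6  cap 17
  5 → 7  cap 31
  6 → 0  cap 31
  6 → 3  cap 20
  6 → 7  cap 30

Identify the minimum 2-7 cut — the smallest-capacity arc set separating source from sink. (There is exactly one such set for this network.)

augment #1: 2→4→7 push 8
augment #2: 2→5→7 push 15
augment #3: 2→6→7 push 17
augment #4: 2→3→5→7 push 14
augment #5: 2→4→0→7 push 9
augment #6: 2→4→1→7 push 2
augment #7: 2→3→4→1→7 push 2
max flow = 67; residual-reachable set from 2 gives S-side
cut edges (S→T): {(2,4), (2,5), (2,6), (3,4), (3,5)} total cap 67

Min-cut arcs: {(2,4), (2,5), (2,6), (3,4), (3,5)} (total capacity 67)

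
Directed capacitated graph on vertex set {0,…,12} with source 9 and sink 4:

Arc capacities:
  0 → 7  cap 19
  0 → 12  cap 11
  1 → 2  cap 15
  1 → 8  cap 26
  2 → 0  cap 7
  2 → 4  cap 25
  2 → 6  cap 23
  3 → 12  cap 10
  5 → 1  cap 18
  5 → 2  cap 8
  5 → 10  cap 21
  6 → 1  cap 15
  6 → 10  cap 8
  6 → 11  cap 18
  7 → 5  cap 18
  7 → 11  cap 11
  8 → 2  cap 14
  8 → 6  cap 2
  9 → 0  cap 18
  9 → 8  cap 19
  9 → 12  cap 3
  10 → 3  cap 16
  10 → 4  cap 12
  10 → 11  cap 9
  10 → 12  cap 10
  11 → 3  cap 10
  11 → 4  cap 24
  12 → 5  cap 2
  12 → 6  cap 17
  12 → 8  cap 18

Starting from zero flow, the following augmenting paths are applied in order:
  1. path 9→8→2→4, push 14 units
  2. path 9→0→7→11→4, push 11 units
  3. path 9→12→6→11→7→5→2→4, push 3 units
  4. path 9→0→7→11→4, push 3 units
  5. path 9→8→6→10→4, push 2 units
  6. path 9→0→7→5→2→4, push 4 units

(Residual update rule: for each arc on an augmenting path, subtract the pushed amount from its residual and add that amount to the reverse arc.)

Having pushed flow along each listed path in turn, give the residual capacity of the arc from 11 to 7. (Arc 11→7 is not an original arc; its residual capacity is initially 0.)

after path 1 (9→8→2→4, push 14): res(11,7)=0
after path 2 (9→0→7→11→4, push 11): res(11,7)=11
after path 3 (9→12→6→11→7→5→2→4, push 3): res(11,7)=8
after path 4 (9→0→7→11→4, push 3): res(11,7)=11
after path 5 (9→8→6→10→4, push 2): res(11,7)=11
after path 6 (9→0→7→5→2→4, push 4): res(11,7)=11

Residual capacity of (11,7): 11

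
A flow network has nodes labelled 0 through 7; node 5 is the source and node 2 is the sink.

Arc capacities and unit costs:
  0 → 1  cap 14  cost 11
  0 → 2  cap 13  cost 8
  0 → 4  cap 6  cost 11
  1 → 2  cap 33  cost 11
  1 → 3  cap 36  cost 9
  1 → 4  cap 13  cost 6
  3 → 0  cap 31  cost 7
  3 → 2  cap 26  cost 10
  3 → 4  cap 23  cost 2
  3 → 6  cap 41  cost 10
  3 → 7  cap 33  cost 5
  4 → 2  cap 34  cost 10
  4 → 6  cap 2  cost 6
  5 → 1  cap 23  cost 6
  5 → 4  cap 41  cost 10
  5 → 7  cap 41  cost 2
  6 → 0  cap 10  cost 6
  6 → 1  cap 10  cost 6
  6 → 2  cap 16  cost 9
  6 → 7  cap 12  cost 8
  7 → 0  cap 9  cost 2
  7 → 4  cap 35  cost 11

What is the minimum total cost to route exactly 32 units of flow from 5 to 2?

Minimum cost for 32 units: 499

shortest-cost path #1: 5→7→0→2 push 9 @ unit cost 12 (adds 108)
shortest-cost path #2: 5→1→2 push 23 @ unit cost 17 (adds 391)
total cost = 499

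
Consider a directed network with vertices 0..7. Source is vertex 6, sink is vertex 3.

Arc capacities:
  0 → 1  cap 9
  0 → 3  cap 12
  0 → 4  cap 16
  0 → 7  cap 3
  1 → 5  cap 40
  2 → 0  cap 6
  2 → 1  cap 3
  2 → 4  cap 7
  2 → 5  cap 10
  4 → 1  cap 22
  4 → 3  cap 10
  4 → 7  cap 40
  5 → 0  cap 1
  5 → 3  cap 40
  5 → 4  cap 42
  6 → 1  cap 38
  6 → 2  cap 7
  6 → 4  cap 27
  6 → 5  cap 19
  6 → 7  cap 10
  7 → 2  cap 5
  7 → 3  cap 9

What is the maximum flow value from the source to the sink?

Maximum flow value: 66

augment #1: 6→4→3 bottleneck 10, total now 10
augment #2: 6→5→3 bottleneck 19, total now 29
augment #3: 6→7→3 bottleneck 9, total now 38
augment #4: 6→1→5→3 bottleneck 21, total now 59
augment #5: 6→2→0→3 bottleneck 6, total now 65
augment #6: 6→1→5→0→3 bottleneck 1, total now 66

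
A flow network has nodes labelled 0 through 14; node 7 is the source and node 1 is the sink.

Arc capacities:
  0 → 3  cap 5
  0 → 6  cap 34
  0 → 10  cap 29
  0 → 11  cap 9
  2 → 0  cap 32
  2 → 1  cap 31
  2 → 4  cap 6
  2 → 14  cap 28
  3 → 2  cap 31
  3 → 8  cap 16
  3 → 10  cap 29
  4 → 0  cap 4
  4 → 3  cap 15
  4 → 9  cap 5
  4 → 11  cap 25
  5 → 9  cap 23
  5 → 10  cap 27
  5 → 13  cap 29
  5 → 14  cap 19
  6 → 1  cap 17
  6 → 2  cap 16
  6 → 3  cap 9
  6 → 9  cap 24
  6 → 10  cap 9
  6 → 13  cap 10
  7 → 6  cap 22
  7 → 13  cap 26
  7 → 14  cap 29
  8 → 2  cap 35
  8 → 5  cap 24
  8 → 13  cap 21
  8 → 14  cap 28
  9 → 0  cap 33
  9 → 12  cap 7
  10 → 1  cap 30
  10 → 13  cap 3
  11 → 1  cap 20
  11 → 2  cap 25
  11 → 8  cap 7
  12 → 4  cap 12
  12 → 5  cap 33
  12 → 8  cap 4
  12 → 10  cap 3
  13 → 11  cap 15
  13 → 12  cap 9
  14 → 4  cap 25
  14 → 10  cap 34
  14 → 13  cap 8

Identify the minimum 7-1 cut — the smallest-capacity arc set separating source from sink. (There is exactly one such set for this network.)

Min-cut arcs: {(7,6), (7,14), (13,11), (13,12)} (total capacity 75)

augment #1: 7→6→1 push 17
augment #2: 7→6→2→1 push 5
augment #3: 7→13→11→1 push 15
augment #4: 7→14→10→1 push 29
augment #5: 7→13→12→10→1 push 1
augment #6: 7→13→12→4→11→1 push 5
augment #7: 7→13→12→8→2→1 push 3
max flow = 75; residual-reachable set from 7 gives S-side
cut edges (S→T): {(7,6), (7,14), (13,11), (13,12)} total cap 75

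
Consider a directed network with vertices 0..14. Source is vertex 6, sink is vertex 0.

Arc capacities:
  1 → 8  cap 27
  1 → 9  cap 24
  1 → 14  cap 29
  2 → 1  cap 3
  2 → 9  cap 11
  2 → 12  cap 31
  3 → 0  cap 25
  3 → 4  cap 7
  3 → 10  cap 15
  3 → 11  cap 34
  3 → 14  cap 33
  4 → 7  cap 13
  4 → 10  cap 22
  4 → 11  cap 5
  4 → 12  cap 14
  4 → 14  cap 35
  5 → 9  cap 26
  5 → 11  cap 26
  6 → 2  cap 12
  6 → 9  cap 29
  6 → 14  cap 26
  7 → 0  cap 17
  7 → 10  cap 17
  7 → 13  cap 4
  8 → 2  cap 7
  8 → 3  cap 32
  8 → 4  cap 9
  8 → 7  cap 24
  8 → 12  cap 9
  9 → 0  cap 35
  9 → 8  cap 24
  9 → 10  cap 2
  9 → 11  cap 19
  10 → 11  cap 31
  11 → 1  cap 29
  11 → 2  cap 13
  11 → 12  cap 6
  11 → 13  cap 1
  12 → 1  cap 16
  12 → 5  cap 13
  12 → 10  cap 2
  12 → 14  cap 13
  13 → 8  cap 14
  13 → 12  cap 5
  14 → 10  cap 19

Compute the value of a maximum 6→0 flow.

Maximum flow value: 60

augment #1: 6→9→0 bottleneck 29, total now 29
augment #2: 6→2→9→0 bottleneck 6, total now 35
augment #3: 6→2→1→8→3→0 bottleneck 3, total now 38
augment #4: 6→2→9→8→3→0 bottleneck 3, total now 41
augment #5: 6→14→10→11→1→8→3→0 bottleneck 19, total now 60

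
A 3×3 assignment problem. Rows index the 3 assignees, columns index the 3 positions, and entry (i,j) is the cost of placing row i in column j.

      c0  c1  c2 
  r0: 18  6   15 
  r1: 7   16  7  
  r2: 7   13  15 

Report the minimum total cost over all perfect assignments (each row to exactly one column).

optimal assignment: row0→col1 (cost 6), row1→col2 (cost 7), row2→col0 (cost 7)
total = 6 + 7 + 7 = 20

Minimum assignment cost: 20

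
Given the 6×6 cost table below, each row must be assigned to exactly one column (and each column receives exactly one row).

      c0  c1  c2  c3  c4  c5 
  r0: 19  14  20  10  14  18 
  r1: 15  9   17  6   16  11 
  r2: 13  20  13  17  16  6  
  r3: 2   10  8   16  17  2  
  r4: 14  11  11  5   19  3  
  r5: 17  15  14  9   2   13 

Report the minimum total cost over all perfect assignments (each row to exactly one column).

optimal assignment: row0→col3 (cost 10), row1→col1 (cost 9), row2→col2 (cost 13), row3→col0 (cost 2), row4→col5 (cost 3), row5→col4 (cost 2)
total = 10 + 9 + 13 + 2 + 3 + 2 = 39

Minimum assignment cost: 39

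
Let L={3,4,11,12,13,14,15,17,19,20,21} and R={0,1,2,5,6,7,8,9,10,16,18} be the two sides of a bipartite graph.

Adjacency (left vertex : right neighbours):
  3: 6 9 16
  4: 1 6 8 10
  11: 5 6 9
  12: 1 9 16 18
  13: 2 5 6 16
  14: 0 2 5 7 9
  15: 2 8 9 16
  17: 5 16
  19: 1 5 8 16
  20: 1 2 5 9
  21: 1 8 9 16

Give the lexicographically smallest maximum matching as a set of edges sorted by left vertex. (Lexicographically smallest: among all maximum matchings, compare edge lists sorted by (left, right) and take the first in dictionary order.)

|M| = 10 (so the lex-smallest maximum matching has 10 edges)
process left vertices in ascending order; for each, take the smallest-labelled available neighbour that still permits 10 edges overall, or leave it unmatched if none does
lex-smallest matching: {3-6, 4-10, 11-5, 12-18, 13-2, 14-0, 15-8, 17-16, 19-1, 20-9}

Lex-smallest maximum matching: {(3,6), (4,10), (11,5), (12,18), (13,2), (14,0), (15,8), (17,16), (19,1), (20,9)}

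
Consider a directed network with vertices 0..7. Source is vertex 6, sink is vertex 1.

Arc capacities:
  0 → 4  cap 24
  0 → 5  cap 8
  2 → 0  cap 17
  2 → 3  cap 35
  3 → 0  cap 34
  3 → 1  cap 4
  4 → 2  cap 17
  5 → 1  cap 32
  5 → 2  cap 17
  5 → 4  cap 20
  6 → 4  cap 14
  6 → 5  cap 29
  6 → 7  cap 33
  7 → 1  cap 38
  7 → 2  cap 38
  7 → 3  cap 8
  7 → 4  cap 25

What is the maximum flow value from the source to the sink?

augment #1: 6→5→1 bottleneck 29, total now 29
augment #2: 6→7→1 bottleneck 33, total now 62
augment #3: 6→4→2→3→1 bottleneck 4, total now 66
augment #4: 6→4→2→0→5→1 bottleneck 3, total now 69

Maximum flow value: 69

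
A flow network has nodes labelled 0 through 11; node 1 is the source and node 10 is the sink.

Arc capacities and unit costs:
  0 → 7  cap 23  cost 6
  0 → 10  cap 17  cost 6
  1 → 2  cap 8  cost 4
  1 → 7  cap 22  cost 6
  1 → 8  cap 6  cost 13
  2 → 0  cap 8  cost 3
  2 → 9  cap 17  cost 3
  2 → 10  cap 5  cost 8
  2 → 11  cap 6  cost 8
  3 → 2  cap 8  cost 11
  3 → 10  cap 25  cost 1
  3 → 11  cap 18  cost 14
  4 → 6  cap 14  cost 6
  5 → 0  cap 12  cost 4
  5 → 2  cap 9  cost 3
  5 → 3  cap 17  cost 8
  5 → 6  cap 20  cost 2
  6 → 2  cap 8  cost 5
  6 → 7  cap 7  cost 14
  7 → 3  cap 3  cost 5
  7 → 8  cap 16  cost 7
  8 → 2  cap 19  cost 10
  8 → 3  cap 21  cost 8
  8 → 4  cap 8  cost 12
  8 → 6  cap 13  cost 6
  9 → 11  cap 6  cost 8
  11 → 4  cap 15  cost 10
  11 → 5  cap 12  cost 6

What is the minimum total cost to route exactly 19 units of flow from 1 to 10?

shortest-cost path #1: 1→2→10 push 5 @ unit cost 12 (adds 60)
shortest-cost path #2: 1→7→3→10 push 3 @ unit cost 12 (adds 36)
shortest-cost path #3: 1→2→0→10 push 3 @ unit cost 13 (adds 39)
shortest-cost path #4: 1→8→3→10 push 6 @ unit cost 22 (adds 132)
shortest-cost path #5: 1→7→8→3→10 push 2 @ unit cost 22 (adds 44)
total cost = 311

Minimum cost for 19 units: 311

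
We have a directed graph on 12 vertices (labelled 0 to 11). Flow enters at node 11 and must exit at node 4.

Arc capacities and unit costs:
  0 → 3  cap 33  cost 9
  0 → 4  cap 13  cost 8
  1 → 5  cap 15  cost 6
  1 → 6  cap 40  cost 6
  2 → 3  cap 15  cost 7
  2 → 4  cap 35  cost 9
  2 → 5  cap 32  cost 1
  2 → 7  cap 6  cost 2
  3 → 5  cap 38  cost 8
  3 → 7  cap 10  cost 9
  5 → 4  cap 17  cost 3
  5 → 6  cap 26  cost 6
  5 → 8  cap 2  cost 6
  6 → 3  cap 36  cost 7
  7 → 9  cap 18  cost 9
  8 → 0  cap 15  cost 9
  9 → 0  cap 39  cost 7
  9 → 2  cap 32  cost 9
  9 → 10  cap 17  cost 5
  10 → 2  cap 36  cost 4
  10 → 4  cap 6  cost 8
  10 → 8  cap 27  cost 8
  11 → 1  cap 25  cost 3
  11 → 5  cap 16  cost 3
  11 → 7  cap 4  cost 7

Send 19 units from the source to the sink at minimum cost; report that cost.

Minimum cost for 19 units: 166

shortest-cost path #1: 11→5→4 push 16 @ unit cost 6 (adds 96)
shortest-cost path #2: 11→1→5→4 push 1 @ unit cost 12 (adds 12)
shortest-cost path #3: 11→7→9→10→4 push 2 @ unit cost 29 (adds 58)
total cost = 166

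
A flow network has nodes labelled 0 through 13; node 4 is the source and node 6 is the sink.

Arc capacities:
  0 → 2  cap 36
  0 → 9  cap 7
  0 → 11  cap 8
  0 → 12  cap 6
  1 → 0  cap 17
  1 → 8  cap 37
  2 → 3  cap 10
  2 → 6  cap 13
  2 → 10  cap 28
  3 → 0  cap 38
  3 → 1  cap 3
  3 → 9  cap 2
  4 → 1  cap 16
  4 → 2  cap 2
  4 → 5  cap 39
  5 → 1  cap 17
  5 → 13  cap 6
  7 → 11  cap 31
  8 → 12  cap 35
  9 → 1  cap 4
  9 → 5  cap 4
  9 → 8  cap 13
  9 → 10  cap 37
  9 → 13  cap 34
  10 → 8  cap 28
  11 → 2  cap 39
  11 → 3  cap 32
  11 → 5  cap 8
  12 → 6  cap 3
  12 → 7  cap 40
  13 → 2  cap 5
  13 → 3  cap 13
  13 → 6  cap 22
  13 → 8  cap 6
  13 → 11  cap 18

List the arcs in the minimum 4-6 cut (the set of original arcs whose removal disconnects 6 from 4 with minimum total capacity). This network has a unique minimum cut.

augment #1: 4→2→6 push 2
augment #2: 4→5→13→6 push 6
augment #3: 4→1→0→2→6 push 11
augment #4: 4→1→0→12→6 push 3
augment #5: 4→1→0→9→13→6 push 2
augment #6: 4→5→1→0→9→13→6 push 1
augment #7: 4→5→1→8→12→0→9→13→6 push 3
augment #8: 4→5→1→8→12→7→11→3→9→13→6 push 2
augment #9: 4→5→1→8→12→7→11→2→0→9→13→6 push 1
max flow = 31; residual-reachable set from 4 gives S-side
cut edges (S→T): {(0,9), (2,6), (3,9), (5,13), (12,6)} total cap 31

Min-cut arcs: {(0,9), (2,6), (3,9), (5,13), (12,6)} (total capacity 31)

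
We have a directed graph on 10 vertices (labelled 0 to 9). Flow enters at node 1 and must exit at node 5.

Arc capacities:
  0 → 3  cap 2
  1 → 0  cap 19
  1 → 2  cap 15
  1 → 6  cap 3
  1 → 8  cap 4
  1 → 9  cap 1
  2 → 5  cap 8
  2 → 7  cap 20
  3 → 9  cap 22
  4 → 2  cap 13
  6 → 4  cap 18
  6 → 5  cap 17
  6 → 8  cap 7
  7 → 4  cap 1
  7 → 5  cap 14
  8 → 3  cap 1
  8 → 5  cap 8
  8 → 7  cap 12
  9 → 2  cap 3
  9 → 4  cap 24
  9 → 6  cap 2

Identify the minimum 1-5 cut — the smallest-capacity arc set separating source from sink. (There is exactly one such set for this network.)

augment #1: 1→2→5 push 8
augment #2: 1→6→5 push 3
augment #3: 1→8→5 push 4
augment #4: 1→2→7→5 push 7
augment #5: 1→9→6→5 push 1
augment #6: 1→0→3→9→6→5 push 1
augment #7: 1→0→3→9→2→7→5 push 1
max flow = 25; residual-reachable set from 1 gives S-side
cut edges (S→T): {(0,3), (1,2), (1,6), (1,8), (1,9)} total cap 25

Min-cut arcs: {(0,3), (1,2), (1,6), (1,8), (1,9)} (total capacity 25)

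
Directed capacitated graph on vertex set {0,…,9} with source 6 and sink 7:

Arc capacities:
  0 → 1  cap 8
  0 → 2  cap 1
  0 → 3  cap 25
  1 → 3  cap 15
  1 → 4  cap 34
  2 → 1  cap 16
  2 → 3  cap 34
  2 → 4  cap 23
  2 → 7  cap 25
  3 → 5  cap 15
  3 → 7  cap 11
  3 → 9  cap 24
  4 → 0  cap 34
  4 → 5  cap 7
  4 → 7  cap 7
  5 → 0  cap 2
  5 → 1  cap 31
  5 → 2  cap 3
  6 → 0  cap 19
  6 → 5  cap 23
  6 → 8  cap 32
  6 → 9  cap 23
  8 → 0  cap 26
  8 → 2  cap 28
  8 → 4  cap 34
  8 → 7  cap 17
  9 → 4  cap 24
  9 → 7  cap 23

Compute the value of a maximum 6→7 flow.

augment #1: 6→8→7 bottleneck 17, total now 17
augment #2: 6→9→7 bottleneck 23, total now 40
augment #3: 6→0→2→7 bottleneck 1, total now 41
augment #4: 6→0→3→7 bottleneck 11, total now 52
augment #5: 6→5→2→7 bottleneck 3, total now 55
augment #6: 6→8→2→7 bottleneck 15, total now 70
augment #7: 6→0→1→4→7 bottleneck 7, total now 77

Maximum flow value: 77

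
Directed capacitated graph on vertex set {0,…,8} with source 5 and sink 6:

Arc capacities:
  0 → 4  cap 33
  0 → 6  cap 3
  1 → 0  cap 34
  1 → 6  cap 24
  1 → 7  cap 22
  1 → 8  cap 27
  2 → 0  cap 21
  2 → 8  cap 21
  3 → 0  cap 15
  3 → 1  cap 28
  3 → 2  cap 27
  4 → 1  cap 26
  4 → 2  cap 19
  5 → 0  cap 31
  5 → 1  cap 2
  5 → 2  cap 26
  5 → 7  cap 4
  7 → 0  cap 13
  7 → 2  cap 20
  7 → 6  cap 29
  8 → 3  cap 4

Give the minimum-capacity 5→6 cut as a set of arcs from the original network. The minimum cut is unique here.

Min-cut arcs: {(0,6), (4,1), (5,1), (5,7), (8,3)} (total capacity 39)

augment #1: 5→0→6 push 3
augment #2: 5→1→6 push 2
augment #3: 5→7→6 push 4
augment #4: 5→0→4→1→6 push 22
augment #5: 5→0→4→1→7→6 push 4
augment #6: 5→2→8→3→1→7→6 push 4
max flow = 39; residual-reachable set from 5 gives S-side
cut edges (S→T): {(0,6), (4,1), (5,1), (5,7), (8,3)} total cap 39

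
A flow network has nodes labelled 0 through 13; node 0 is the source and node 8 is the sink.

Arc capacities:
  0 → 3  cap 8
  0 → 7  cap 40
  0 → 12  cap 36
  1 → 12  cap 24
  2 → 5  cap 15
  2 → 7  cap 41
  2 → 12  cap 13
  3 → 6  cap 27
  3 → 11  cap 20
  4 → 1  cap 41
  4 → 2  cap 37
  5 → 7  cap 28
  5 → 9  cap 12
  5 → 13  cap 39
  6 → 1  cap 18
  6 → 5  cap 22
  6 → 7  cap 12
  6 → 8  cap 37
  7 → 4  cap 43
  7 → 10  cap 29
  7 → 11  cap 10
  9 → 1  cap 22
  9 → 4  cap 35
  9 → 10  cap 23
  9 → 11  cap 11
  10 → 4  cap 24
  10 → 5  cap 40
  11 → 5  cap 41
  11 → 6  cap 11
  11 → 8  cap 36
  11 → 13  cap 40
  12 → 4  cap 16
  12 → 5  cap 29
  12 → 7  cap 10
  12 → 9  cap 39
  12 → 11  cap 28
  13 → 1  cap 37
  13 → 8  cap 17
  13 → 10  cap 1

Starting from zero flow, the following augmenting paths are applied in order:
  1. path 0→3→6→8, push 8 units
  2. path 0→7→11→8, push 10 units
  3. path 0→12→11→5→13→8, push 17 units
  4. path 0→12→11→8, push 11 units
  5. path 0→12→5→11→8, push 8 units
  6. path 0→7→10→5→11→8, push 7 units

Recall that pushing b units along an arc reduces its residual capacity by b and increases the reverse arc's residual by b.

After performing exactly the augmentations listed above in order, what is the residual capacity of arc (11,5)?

after path 1 (0→3→6→8, push 8): res(11,5)=41
after path 2 (0→7→11→8, push 10): res(11,5)=41
after path 3 (0→12→11→5→13→8, push 17): res(11,5)=24
after path 4 (0→12→11→8, push 11): res(11,5)=24
after path 5 (0→12→5→11→8, push 8): res(11,5)=32
after path 6 (0→7→10→5→11→8, push 7): res(11,5)=39

Residual capacity of (11,5): 39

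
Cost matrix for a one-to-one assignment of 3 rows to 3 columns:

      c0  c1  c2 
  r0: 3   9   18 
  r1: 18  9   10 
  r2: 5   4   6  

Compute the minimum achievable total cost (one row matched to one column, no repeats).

optimal assignment: row0→col0 (cost 3), row1→col2 (cost 10), row2→col1 (cost 4)
total = 3 + 10 + 4 = 17

Minimum assignment cost: 17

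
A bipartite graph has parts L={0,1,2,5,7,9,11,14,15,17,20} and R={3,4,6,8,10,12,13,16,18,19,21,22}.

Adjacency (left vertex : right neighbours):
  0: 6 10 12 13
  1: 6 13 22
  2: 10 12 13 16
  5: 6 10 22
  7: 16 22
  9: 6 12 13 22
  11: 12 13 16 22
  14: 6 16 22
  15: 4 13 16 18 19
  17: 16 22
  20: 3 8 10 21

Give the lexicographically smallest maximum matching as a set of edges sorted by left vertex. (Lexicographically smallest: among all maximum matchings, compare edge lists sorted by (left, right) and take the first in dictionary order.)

Lex-smallest maximum matching: {(0,6), (1,13), (2,10), (5,22), (7,16), (9,12), (15,4), (20,3)}

|M| = 8 (so the lex-smallest maximum matching has 8 edges)
process left vertices in ascending order; for each, take the smallest-labelled available neighbour that still permits 8 edges overall, or leave it unmatched if none does
lex-smallest matching: {0-6, 1-13, 2-10, 5-22, 7-16, 9-12, 15-4, 20-3}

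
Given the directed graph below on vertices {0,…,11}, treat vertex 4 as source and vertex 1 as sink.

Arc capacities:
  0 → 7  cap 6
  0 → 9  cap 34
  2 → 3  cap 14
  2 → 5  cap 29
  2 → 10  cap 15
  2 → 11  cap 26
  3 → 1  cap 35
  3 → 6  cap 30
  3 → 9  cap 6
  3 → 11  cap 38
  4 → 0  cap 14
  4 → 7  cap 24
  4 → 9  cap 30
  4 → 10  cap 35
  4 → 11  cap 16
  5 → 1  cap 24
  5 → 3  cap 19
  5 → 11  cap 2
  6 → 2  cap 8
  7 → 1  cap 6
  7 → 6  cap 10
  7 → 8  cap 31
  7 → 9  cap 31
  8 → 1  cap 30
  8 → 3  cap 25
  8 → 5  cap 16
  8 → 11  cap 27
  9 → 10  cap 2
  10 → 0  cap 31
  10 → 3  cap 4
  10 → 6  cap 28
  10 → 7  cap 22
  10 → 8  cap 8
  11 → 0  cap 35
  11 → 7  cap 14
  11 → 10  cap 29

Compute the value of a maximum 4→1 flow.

Maximum flow value: 57

augment #1: 4→7→1 bottleneck 6, total now 6
augment #2: 4→7→8→1 bottleneck 18, total now 24
augment #3: 4→10→3→1 bottleneck 4, total now 28
augment #4: 4→10→8→1 bottleneck 8, total now 36
augment #5: 4→0→7→8→1 bottleneck 4, total now 40
augment #6: 4→0→7→8→3→1 bottleneck 2, total now 42
augment #7: 4→10→6→2→3→1 bottleneck 8, total now 50
augment #8: 4→10→7→8→3→1 bottleneck 7, total now 57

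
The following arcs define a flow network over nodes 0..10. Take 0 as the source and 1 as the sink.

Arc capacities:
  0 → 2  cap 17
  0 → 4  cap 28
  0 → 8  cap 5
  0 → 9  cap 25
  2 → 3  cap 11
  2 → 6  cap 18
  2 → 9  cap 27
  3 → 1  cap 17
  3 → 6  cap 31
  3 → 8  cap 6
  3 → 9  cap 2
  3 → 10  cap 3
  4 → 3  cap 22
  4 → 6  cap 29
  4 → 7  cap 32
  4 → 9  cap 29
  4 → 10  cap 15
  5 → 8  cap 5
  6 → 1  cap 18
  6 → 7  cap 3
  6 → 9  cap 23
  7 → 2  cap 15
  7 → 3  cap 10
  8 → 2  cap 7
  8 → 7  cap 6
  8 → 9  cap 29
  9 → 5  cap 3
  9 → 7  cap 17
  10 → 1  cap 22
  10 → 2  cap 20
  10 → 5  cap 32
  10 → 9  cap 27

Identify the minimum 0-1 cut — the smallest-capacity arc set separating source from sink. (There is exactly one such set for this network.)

augment #1: 0→2→3→1 push 11
augment #2: 0→2→6→1 push 6
augment #3: 0→4→3→1 push 6
augment #4: 0→4→6→1 push 12
augment #5: 0→4→10→1 push 10
augment #6: 0→8→7→3→10→1 push 3
augment #7: 0→8→2→6→4→10→1 push 2
augment #8: 0→9→7→3→4→10→1 push 3
max flow = 53; residual-reachable set from 0 gives S-side
cut edges (S→T): {(3,1), (3,10), (4,10), (6,1)} total cap 53

Min-cut arcs: {(3,1), (3,10), (4,10), (6,1)} (total capacity 53)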